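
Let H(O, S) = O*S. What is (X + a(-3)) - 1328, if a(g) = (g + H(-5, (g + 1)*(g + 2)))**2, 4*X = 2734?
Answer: -951/2 ≈ -475.50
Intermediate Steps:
X = 1367/2 (X = (1/4)*2734 = 1367/2 ≈ 683.50)
a(g) = (g - 5*(1 + g)*(2 + g))**2 (a(g) = (g - 5*(g + 1)*(g + 2))**2 = (g - 5*(1 + g)*(2 + g))**2)
(X + a(-3)) - 1328 = (1367/2 + (10 + 5*(-3)**2 + 14*(-3))**2) - 1328 = (1367/2 + (10 + 5*9 - 42)**2) - 1328 = (1367/2 + (10 + 45 - 42)**2) - 1328 = (1367/2 + 13**2) - 1328 = (1367/2 + 169) - 1328 = 1705/2 - 1328 = -951/2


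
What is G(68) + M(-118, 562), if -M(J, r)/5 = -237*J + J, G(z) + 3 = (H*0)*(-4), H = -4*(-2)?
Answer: -139243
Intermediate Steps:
H = 8
G(z) = -3 (G(z) = -3 + (8*0)*(-4) = -3 + 0*(-4) = -3 + 0 = -3)
M(J, r) = 1180*J (M(J, r) = -5*(-237*J + J) = -(-1180)*J = 1180*J)
G(68) + M(-118, 562) = -3 + 1180*(-118) = -3 - 139240 = -139243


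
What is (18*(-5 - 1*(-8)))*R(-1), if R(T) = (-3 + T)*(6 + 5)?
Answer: -2376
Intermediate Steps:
R(T) = -33 + 11*T (R(T) = (-3 + T)*11 = -33 + 11*T)
(18*(-5 - 1*(-8)))*R(-1) = (18*(-5 - 1*(-8)))*(-33 + 11*(-1)) = (18*(-5 + 8))*(-33 - 11) = (18*3)*(-44) = 54*(-44) = -2376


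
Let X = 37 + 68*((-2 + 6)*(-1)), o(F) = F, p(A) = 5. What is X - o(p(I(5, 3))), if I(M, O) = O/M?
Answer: -240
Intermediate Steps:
X = -235 (X = 37 + 68*(4*(-1)) = 37 + 68*(-4) = 37 - 272 = -235)
X - o(p(I(5, 3))) = -235 - 1*5 = -235 - 5 = -240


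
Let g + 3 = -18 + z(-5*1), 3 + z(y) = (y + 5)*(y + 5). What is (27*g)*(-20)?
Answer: 12960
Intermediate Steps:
z(y) = -3 + (5 + y)**2 (z(y) = -3 + (y + 5)*(y + 5) = -3 + (5 + y)*(5 + y) = -3 + (5 + y)**2)
g = -24 (g = -3 + (-18 + (-3 + (5 - 5*1)**2)) = -3 + (-18 + (-3 + (5 - 5)**2)) = -3 + (-18 + (-3 + 0**2)) = -3 + (-18 + (-3 + 0)) = -3 + (-18 - 3) = -3 - 21 = -24)
(27*g)*(-20) = (27*(-24))*(-20) = -648*(-20) = 12960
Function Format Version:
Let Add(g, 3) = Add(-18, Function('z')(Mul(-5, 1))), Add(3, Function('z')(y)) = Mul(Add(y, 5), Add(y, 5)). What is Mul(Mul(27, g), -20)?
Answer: 12960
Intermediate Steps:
Function('z')(y) = Add(-3, Pow(Add(5, y), 2)) (Function('z')(y) = Add(-3, Mul(Add(y, 5), Add(y, 5))) = Add(-3, Mul(Add(5, y), Add(5, y))) = Add(-3, Pow(Add(5, y), 2)))
g = -24 (g = Add(-3, Add(-18, Add(-3, Pow(Add(5, Mul(-5, 1)), 2)))) = Add(-3, Add(-18, Add(-3, Pow(Add(5, -5), 2)))) = Add(-3, Add(-18, Add(-3, Pow(0, 2)))) = Add(-3, Add(-18, Add(-3, 0))) = Add(-3, Add(-18, -3)) = Add(-3, -21) = -24)
Mul(Mul(27, g), -20) = Mul(Mul(27, -24), -20) = Mul(-648, -20) = 12960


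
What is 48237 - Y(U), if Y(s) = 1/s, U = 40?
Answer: 1929479/40 ≈ 48237.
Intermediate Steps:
48237 - Y(U) = 48237 - 1/40 = 1929479/40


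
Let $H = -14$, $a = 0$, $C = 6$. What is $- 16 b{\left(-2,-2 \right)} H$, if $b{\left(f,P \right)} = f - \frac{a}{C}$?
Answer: $-448$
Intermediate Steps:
$b{\left(f,P \right)} = f$ ($b{\left(f,P \right)} = f - \frac{0}{6} = f - 0 \cdot \frac{1}{6} = f - 0 = f + 0 = f$)
$- 16 b{\left(-2,-2 \right)} H = \left(-16\right) \left(-2\right) \left(-14\right) = 32 \left(-14\right) = -448$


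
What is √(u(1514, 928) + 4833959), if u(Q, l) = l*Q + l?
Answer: √6239879 ≈ 2498.0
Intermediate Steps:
u(Q, l) = l + Q*l (u(Q, l) = Q*l + l = l + Q*l)
√(u(1514, 928) + 4833959) = √(928*(1 + 1514) + 4833959) = √(928*1515 + 4833959) = √(1405920 + 4833959) = √6239879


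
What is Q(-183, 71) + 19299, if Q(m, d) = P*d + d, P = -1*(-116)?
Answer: 27606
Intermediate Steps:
P = 116
Q(m, d) = 117*d (Q(m, d) = 116*d + d = 117*d)
Q(-183, 71) + 19299 = 117*71 + 19299 = 8307 + 19299 = 27606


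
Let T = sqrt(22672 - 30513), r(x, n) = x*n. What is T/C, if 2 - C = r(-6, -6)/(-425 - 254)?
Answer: 679*I*sqrt(7841)/1394 ≈ 43.131*I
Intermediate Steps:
r(x, n) = n*x
T = I*sqrt(7841) (T = sqrt(-7841) = I*sqrt(7841) ≈ 88.549*I)
C = 1394/679 (C = 2 - (-6*(-6))/(-425 - 254) = 2 - 36/(-679) = 2 - (-1)*36/679 = 2 - 1*(-36/679) = 2 + 36/679 = 1394/679 ≈ 2.0530)
T/C = (I*sqrt(7841))/(1394/679) = (I*sqrt(7841))*(679/1394) = 679*I*sqrt(7841)/1394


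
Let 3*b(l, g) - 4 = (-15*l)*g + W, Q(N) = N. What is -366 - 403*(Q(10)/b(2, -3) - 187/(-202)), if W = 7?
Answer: -173473/202 ≈ -858.78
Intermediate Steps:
b(l, g) = 11/3 - 5*g*l (b(l, g) = 4/3 + ((-15*l)*g + 7)/3 = 4/3 + (-15*g*l + 7)/3 = 4/3 + (7 - 15*g*l)/3 = 4/3 + (7/3 - 5*g*l) = 11/3 - 5*g*l)
-366 - 403*(Q(10)/b(2, -3) - 187/(-202)) = -366 - 403*(10/(11/3 - 5*(-3)*2) - 187/(-202)) = -366 - 403*(10/(11/3 + 30) - 187*(-1/202)) = -366 - 403*(10/(101/3) + 187/202) = -366 - 403*(10*(3/101) + 187/202) = -366 - 403*(30/101 + 187/202) = -366 - 403*247/202 = -366 - 99541/202 = -173473/202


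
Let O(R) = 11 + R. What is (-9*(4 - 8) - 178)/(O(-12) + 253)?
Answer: -71/126 ≈ -0.56349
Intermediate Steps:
(-9*(4 - 8) - 178)/(O(-12) + 253) = (-9*(4 - 8) - 178)/((11 - 12) + 253) = (-9*(-4) - 178)/(-1 + 253) = (36 - 178)/252 = -142*1/252 = -71/126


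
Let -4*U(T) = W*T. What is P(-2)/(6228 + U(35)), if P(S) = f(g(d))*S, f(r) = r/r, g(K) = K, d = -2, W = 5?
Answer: -8/24737 ≈ -0.00032340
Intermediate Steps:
U(T) = -5*T/4
f(r) = 1
P(S) = S (P(S) = 1*S = S)
P(-2)/(6228 + U(35)) = -2/(6228 - 5/4*35) = -2/(6228 - 175/4) = -2/(24737/4) = (4/24737)*(-2) = -8/24737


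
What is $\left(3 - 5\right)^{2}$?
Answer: $4$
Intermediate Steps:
$\left(3 - 5\right)^{2} = \left(-2\right)^{2} = 4$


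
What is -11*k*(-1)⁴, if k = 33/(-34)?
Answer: 363/34 ≈ 10.676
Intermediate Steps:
k = -33/34 (k = 33*(-1/34) = -33/34 ≈ -0.97059)
-11*k*(-1)⁴ = -11*(-33/34)*(-1)⁴ = (363/34)*1 = 363/34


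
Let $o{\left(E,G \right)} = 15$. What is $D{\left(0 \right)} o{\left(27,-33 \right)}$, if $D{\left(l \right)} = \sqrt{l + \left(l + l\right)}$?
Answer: $0$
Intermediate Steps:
$D{\left(l \right)} = \sqrt{3} \sqrt{l}$ ($D{\left(l \right)} = \sqrt{l + 2 l} = \sqrt{3 l} = \sqrt{3} \sqrt{l}$)
$D{\left(0 \right)} o{\left(27,-33 \right)} = \sqrt{3} \sqrt{0} \cdot 15 = \sqrt{3} \cdot 0 \cdot 15 = 0 \cdot 15 = 0$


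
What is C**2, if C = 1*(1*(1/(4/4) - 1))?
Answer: 0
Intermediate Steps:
C = 0 (C = 1*(1*(1/(4*(1/4)) - 1)) = 1*(1*(1/1 - 1)) = 1*(1*(1 - 1)) = 1*(1*0) = 1*0 = 0)
C**2 = 0**2 = 0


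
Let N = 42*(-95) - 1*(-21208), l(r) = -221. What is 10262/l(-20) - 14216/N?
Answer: -89916426/1902589 ≈ -47.260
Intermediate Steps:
N = 17218 (N = -3990 + 21208 = 17218)
10262/l(-20) - 14216/N = 10262/(-221) - 14216/17218 = 10262*(-1/221) - 14216*1/17218 = -10262/221 - 7108/8609 = -89916426/1902589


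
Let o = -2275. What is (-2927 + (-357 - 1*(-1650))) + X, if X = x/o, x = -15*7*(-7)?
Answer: -106231/65 ≈ -1634.3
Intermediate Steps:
x = 735 (x = -105*(-7) = 735)
X = -21/65 (X = 735/(-2275) = 735*(-1/2275) = -21/65 ≈ -0.32308)
(-2927 + (-357 - 1*(-1650))) + X = (-2927 + (-357 - 1*(-1650))) - 21/65 = (-2927 + (-357 + 1650)) - 21/65 = (-2927 + 1293) - 21/65 = -1634 - 21/65 = -106231/65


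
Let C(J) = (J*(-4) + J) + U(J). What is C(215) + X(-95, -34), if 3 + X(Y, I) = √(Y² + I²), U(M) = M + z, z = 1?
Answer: -432 + √10181 ≈ -331.10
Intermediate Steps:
U(M) = 1 + M (U(M) = M + 1 = 1 + M)
X(Y, I) = -3 + √(I² + Y²) (X(Y, I) = -3 + √(Y² + I²) = -3 + √(I² + Y²))
C(J) = 1 - 2*J (C(J) = (J*(-4) + J) + (1 + J) = (-4*J + J) + (1 + J) = -3*J + (1 + J) = 1 - 2*J)
C(215) + X(-95, -34) = (1 - 2*215) + (-3 + √((-34)² + (-95)²)) = (1 - 430) + (-3 + √(1156 + 9025)) = -429 + (-3 + √10181) = -432 + √10181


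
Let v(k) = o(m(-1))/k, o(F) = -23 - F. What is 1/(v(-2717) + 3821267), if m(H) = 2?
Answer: 2717/10382382464 ≈ 2.6169e-7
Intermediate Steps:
v(k) = -25/k (v(k) = (-23 - 1*2)/k = (-23 - 2)/k = -25/k)
1/(v(-2717) + 3821267) = 1/(-25/(-2717) + 3821267) = 1/(-25*(-1/2717) + 3821267) = 1/(25/2717 + 3821267) = 1/(10382382464/2717) = 2717/10382382464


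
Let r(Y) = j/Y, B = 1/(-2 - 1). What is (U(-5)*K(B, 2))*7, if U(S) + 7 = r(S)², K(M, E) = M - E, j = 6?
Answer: 6811/75 ≈ 90.813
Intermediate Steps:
B = -⅓ (B = 1/(-3) = -⅓ ≈ -0.33333)
r(Y) = 6/Y
U(S) = -7 + 36/S² (U(S) = -7 + (6/S)² = -7 + 36/S²)
(U(-5)*K(B, 2))*7 = ((-7 + 36/(-5)²)*(-⅓ - 1*2))*7 = ((-7 + 36*(1/25))*(-⅓ - 2))*7 = ((-7 + 36/25)*(-7/3))*7 = -139/25*(-7/3)*7 = (973/75)*7 = 6811/75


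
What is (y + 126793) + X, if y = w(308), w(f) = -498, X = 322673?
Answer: 448968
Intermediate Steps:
y = -498
(y + 126793) + X = (-498 + 126793) + 322673 = 126295 + 322673 = 448968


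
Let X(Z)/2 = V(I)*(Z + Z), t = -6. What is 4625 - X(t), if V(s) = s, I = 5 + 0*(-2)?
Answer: 4745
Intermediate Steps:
I = 5 (I = 5 + 0 = 5)
X(Z) = 20*Z (X(Z) = 2*(5*(Z + Z)) = 2*(5*(2*Z)) = 2*(10*Z) = 20*Z)
4625 - X(t) = 4625 - 20*(-6) = 4625 - 1*(-120) = 4625 + 120 = 4745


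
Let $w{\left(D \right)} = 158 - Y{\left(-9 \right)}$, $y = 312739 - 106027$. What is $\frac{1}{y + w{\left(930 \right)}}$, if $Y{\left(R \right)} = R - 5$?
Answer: $\frac{1}{206884} \approx 4.8336 \cdot 10^{-6}$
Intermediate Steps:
$Y{\left(R \right)} = -5 + R$ ($Y{\left(R \right)} = R - 5 = -5 + R$)
$y = 206712$
$w{\left(D \right)} = 172$ ($w{\left(D \right)} = 158 - \left(-5 - 9\right) = 158 - -14 = 158 + 14 = 172$)
$\frac{1}{y + w{\left(930 \right)}} = \frac{1}{206712 + 172} = \frac{1}{206884}$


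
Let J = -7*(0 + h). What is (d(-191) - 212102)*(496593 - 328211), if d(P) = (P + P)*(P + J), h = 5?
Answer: -21177404140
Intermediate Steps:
J = -35 (J = -7*(0 + 5) = -7*5 = -35)
d(P) = 2*P*(-35 + P) (d(P) = (P + P)*(P - 35) = (2*P)*(-35 + P) = 2*P*(-35 + P))
(d(-191) - 212102)*(496593 - 328211) = (2*(-191)*(-35 - 191) - 212102)*(496593 - 328211) = (2*(-191)*(-226) - 212102)*168382 = (86332 - 212102)*168382 = -125770*168382 = -21177404140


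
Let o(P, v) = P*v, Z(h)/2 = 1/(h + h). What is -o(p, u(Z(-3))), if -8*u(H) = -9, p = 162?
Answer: -729/4 ≈ -182.25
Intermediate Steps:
Z(h) = 1/h (Z(h) = 2/(h + h) = 2/((2*h)) = 2*(1/(2*h)) = 1/h)
u(H) = 9/8 (u(H) = -1/8*(-9) = 9/8)
-o(p, u(Z(-3))) = -162*9/8 = -1*729/4 = -729/4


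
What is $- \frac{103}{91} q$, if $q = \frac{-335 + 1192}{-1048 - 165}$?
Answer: $\frac{88271}{110383} \approx 0.79968$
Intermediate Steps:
$q = - \frac{857}{1213}$ ($q = \frac{857}{-1213} = 857 \left(- \frac{1}{1213}\right) = - \frac{857}{1213} \approx -0.70651$)
$- \frac{103}{91} q = - \frac{103}{91} \left(- \frac{857}{1213}\right) = \left(-103\right) \frac{1}{91} \left(- \frac{857}{1213}\right) = \left(- \frac{103}{91}\right) \left(- \frac{857}{1213}\right) = \frac{88271}{110383}$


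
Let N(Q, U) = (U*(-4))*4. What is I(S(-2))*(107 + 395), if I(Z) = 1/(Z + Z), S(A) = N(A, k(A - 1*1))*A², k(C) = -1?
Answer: 251/64 ≈ 3.9219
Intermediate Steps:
N(Q, U) = -16*U (N(Q, U) = -4*U*4 = -16*U)
S(A) = 16*A² (S(A) = (-16*(-1))*A² = 16*A²)
I(Z) = 1/(2*Z)
I(S(-2))*(107 + 395) = (1/(2*((16*(-2)²))))*(107 + 395) = (1/(2*((16*4))))*502 = ((½)/64)*502 = ((½)*(1/64))*502 = (1/128)*502 = 251/64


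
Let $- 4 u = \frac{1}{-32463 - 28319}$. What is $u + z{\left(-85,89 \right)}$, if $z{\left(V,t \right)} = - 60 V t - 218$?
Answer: $\frac{110302797297}{243128} \approx 4.5368 \cdot 10^{5}$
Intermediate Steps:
$z{\left(V,t \right)} = -218 - 60 V t$ ($z{\left(V,t \right)} = - 60 V t - 218 = -218 - 60 V t$)
$u = \frac{1}{243128}$ ($u = - \frac{1}{4 \left(-32463 - 28319\right)} = - \frac{1}{4 \left(-60782\right)} = \left(- \frac{1}{4}\right) \left(- \frac{1}{60782}\right) = \frac{1}{243128} \approx 4.1131 \cdot 10^{-6}$)
$u + z{\left(-85,89 \right)} = \frac{1}{243128} - \left(218 - 453900\right) = \frac{1}{243128} + \left(-218 + 453900\right) = \frac{1}{243128} + 453682 = \frac{110302797297}{243128}$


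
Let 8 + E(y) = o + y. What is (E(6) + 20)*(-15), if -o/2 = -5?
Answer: -420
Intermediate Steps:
o = 10 (o = -2*(-5) = 10)
E(y) = 2 + y (E(y) = -8 + (10 + y) = 2 + y)
(E(6) + 20)*(-15) = ((2 + 6) + 20)*(-15) = (8 + 20)*(-15) = 28*(-15) = -420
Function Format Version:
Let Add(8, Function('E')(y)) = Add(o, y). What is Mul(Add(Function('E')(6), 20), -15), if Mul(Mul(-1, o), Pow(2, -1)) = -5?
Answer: -420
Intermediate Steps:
o = 10 (o = Mul(-2, -5) = 10)
Function('E')(y) = Add(2, y) (Function('E')(y) = Add(-8, Add(10, y)) = Add(2, y))
Mul(Add(Function('E')(6), 20), -15) = Mul(Add(Add(2, 6), 20), -15) = Mul(Add(8, 20), -15) = Mul(28, -15) = -420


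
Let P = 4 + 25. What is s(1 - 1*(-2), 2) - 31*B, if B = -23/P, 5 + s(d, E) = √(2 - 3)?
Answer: 568/29 + I ≈ 19.586 + 1.0*I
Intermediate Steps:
s(d, E) = -5 + I (s(d, E) = -5 + √(2 - 3) = -5 + √(-1) = -5 + I)
P = 29
B = -23/29 ≈ -0.79310
s(1 - 1*(-2), 2) - 31*B = (-5 + I) - 31*(-23/29) = (-5 + I) + 713/29 = 568/29 + I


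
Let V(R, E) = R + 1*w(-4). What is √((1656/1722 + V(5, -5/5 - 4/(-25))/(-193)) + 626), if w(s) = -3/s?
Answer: √7694116489185/110782 ≈ 25.039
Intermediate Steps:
V(R, E) = ¾ + R (V(R, E) = R + 1*(-3/(-4)) = R + 1*(-3*(-¼)) = R + 1*(¾) = R + ¾ = ¾ + R)
√((1656/1722 + V(5, -5/5 - 4/(-25))/(-193)) + 626) = √((1656/1722 + (¾ + 5)/(-193)) + 626) = √((1656*(1/1722) + (23/4)*(-1/193)) + 626) = √((276/287 - 23/772) + 626) = √(206471/221564 + 626) = √(138905535/221564) = √7694116489185/110782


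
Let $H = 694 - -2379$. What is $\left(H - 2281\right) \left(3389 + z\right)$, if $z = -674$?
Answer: $2150280$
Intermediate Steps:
$H = 3073$ ($H = 694 + 2379 = 3073$)
$\left(H - 2281\right) \left(3389 + z\right) = \left(3073 - 2281\right) \left(3389 - 674\right) = 792 \cdot 2715 = 2150280$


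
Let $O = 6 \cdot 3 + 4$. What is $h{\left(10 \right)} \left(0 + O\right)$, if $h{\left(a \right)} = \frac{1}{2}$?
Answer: $11$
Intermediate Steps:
$h{\left(a \right)} = \frac{1}{2}$
$O = 22$ ($O = 18 + 4 = 22$)
$h{\left(10 \right)} \left(0 + O\right) = \frac{0 + 22}{2} = \frac{1}{2} \cdot 22 = 11$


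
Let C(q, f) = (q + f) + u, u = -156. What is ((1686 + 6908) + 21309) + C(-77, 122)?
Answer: 29792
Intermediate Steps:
C(q, f) = -156 + f + q (C(q, f) = (q + f) - 156 = (f + q) - 156 = -156 + f + q)
((1686 + 6908) + 21309) + C(-77, 122) = ((1686 + 6908) + 21309) + (-156 + 122 - 77) = (8594 + 21309) - 111 = 29903 - 111 = 29792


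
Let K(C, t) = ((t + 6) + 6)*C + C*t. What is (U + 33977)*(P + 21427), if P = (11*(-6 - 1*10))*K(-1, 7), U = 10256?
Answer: 1150190699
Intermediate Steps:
K(C, t) = C*t + C*(12 + t) (K(C, t) = ((6 + t) + 6)*C + C*t = (12 + t)*C + C*t = C*(12 + t) + C*t = C*t + C*(12 + t))
P = 4576 (P = (11*(-6 - 1*10))*(2*(-1)*(6 + 7)) = (11*(-6 - 10))*(2*(-1)*13) = (11*(-16))*(-26) = -176*(-26) = 4576)
(U + 33977)*(P + 21427) = (10256 + 33977)*(4576 + 21427) = 44233*26003 = 1150190699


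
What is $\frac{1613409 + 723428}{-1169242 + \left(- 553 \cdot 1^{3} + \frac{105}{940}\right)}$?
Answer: $- \frac{439325356}{219921439} \approx -1.9976$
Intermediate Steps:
$\frac{1613409 + 723428}{-1169242 + \left(- 553 \cdot 1^{3} + \frac{105}{940}\right)} = \frac{2336837}{-1169242 + \left(\left(-553\right) 1 + 105 \cdot \frac{1}{940}\right)} = \frac{2336837}{-1169242 + \left(-553 + \frac{21}{188}\right)} = \frac{2336837}{-1169242 - \frac{103943}{188}} = \frac{2336837}{- \frac{219921439}{188}} = 2336837 \left(- \frac{188}{219921439}\right) = - \frac{439325356}{219921439}$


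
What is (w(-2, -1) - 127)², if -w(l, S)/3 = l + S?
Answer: 13924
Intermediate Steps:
w(l, S) = -3*S - 3*l (w(l, S) = -3*(l + S) = -3*(S + l) = -3*S - 3*l)
(w(-2, -1) - 127)² = ((-3*(-1) - 3*(-2)) - 127)² = ((3 + 6) - 127)² = (9 - 127)² = (-118)² = 13924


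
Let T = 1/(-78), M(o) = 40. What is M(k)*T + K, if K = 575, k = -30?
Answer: 22405/39 ≈ 574.49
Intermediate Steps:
T = -1/78 ≈ -0.012821
M(k)*T + K = 40*(-1/78) + 575 = -20/39 + 575 = 22405/39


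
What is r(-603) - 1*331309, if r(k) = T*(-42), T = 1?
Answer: -331351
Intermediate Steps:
r(k) = -42 (r(k) = 1*(-42) = -42)
r(-603) - 1*331309 = -42 - 1*331309 = -42 - 331309 = -331351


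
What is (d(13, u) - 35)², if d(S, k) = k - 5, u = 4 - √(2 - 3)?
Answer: (36 + I)² ≈ 1295.0 + 72.0*I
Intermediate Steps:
u = 4 - I (u = 4 - √(-1) = 4 - I ≈ 4.0 - 1.0*I)
d(S, k) = -5 + k
(d(13, u) - 35)² = ((-5 + (4 - I)) - 35)² = ((-1 - I) - 35)² = (-36 - I)²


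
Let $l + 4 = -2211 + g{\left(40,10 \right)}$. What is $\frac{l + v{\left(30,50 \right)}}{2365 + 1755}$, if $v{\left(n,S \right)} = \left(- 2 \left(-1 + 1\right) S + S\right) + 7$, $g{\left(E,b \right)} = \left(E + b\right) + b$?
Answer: $- \frac{1049}{2060} \approx -0.50922$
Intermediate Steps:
$g{\left(E,b \right)} = E + 2 b$
$v{\left(n,S \right)} = 7 + S$ ($v{\left(n,S \right)} = \left(\left(-2\right) 0 S + S\right) + 7 = \left(0 S + S\right) + 7 = \left(0 + S\right) + 7 = S + 7 = 7 + S$)
$l = -2155$ ($l = -4 + \left(-2211 + \left(40 + 2 \cdot 10\right)\right) = -4 + \left(-2211 + \left(40 + 20\right)\right) = -4 + \left(-2211 + 60\right) = -4 - 2151 = -2155$)
$\frac{l + v{\left(30,50 \right)}}{2365 + 1755} = \frac{-2155 + \left(7 + 50\right)}{2365 + 1755} = \frac{-2155 + 57}{4120} = \left(-2098\right) \frac{1}{4120} = - \frac{1049}{2060}$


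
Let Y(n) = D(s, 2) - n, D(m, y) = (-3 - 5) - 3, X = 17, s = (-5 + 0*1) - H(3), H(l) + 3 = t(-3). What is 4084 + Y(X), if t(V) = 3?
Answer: 4056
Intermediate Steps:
H(l) = 0 (H(l) = -3 + 3 = 0)
s = -5 (s = (-5 + 0*1) - 1*0 = (-5 + 0) + 0 = -5 + 0 = -5)
D(m, y) = -11 (D(m, y) = -8 - 3 = -11)
Y(n) = -11 - n
4084 + Y(X) = 4084 + (-11 - 1*17) = 4084 + (-11 - 17) = 4084 - 28 = 4056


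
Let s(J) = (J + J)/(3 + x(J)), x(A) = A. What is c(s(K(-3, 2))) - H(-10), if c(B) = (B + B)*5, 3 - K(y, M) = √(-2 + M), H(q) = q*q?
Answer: -90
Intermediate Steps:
H(q) = q²
K(y, M) = 3 - √(-2 + M)
s(J) = 2*J/(3 + J) (s(J) = (J + J)/(3 + J) = (2*J)/(3 + J) = 2*J/(3 + J))
c(B) = 10*B (c(B) = (2*B)*5 = 10*B)
c(s(K(-3, 2))) - H(-10) = 10*(2*(3 - √(-2 + 2))/(3 + (3 - √(-2 + 2)))) - 1*(-10)² = 10*(2*(3 - √0)/(3 + (3 - √0))) - 1*100 = 10*(2*(3 - 1*0)/(3 + (3 - 1*0))) - 100 = 10*(2*(3 + 0)/(3 + (3 + 0))) - 100 = 10*(2*3/(3 + 3)) - 100 = 10*(2*3/6) - 100 = 10*(2*3*(⅙)) - 100 = 10*1 - 100 = 10 - 100 = -90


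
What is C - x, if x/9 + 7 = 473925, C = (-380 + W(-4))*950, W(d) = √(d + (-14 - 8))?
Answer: -4626262 + 950*I*√26 ≈ -4.6263e+6 + 4844.1*I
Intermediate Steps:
W(d) = √(-22 + d) (W(d) = √(d - 22) = √(-22 + d))
C = -361000 + 950*I*√26 (C = (-380 + √(-22 - 4))*950 = (-380 + √(-26))*950 = (-380 + I*√26)*950 = -361000 + 950*I*√26 ≈ -3.61e+5 + 4844.1*I)
x = 4265262 (x = -63 + 9*473925 = -63 + 4265325 = 4265262)
C - x = (-361000 + 950*I*√26) - 1*4265262 = (-361000 + 950*I*√26) - 4265262 = -4626262 + 950*I*√26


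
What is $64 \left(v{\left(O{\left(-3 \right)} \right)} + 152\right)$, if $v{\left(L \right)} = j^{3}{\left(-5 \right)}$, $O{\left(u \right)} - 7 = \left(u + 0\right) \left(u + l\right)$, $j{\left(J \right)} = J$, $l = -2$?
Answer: $1728$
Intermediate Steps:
$O{\left(u \right)} = 7 + u \left(-2 + u\right)$ ($O{\left(u \right)} = 7 + \left(u + 0\right) \left(u - 2\right) = 7 + u \left(-2 + u\right)$)
$v{\left(L \right)} = -125$ ($v{\left(L \right)} = \left(-5\right)^{3} = -125$)
$64 \left(v{\left(O{\left(-3 \right)} \right)} + 152\right) = 64 \left(-125 + 152\right) = 64 \cdot 27 = 1728$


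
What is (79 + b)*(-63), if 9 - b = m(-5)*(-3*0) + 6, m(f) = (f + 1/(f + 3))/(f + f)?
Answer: -5166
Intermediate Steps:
m(f) = (f + 1/(3 + f))/(2*f) (m(f) = (f + 1/(3 + f))/((2*f)) = (f + 1/(3 + f))*(1/(2*f)) = (f + 1/(3 + f))/(2*f))
b = 3 (b = 9 - (((½)*(1 + (-5)² + 3*(-5))/(-5*(3 - 5)))*(-3*0) + 6) = 9 - (((½)*(-⅕)*(1 + 25 - 15)/(-2))*0 + 6) = 9 - (((½)*(-⅕)*(-½)*11)*0 + 6) = 9 - ((11/20)*0 + 6) = 9 - (0 + 6) = 9 - 1*6 = 9 - 6 = 3)
(79 + b)*(-63) = (79 + 3)*(-63) = 82*(-63) = -5166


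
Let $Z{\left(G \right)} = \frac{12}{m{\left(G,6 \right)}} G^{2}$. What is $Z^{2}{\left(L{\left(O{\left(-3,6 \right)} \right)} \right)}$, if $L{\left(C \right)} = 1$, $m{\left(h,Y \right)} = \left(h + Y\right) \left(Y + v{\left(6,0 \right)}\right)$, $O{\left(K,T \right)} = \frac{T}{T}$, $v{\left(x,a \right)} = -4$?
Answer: $\frac{36}{49} \approx 0.73469$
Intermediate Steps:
$O{\left(K,T \right)} = 1$
$m{\left(h,Y \right)} = \left(-4 + Y\right) \left(Y + h\right)$ ($m{\left(h,Y \right)} = \left(h + Y\right) \left(Y - 4\right) = \left(Y + h\right) \left(-4 + Y\right) = \left(-4 + Y\right) \left(Y + h\right)$)
$Z{\left(G \right)} = \frac{12 G^{2}}{12 + 2 G}$ ($Z{\left(G \right)} = \frac{12}{6^{2} - 24 - 4 G + 6 G} G^{2} = \frac{12}{36 - 24 - 4 G + 6 G} G^{2} = \frac{12}{12 + 2 G} G^{2} = \frac{12 G^{2}}{12 + 2 G}$)
$Z^{2}{\left(L{\left(O{\left(-3,6 \right)} \right)} \right)} = \left(\frac{6 \cdot 1^{2}}{6 + 1}\right)^{2} = \left(6 \cdot 1 \cdot \frac{1}{7}\right)^{2} = \left(\frac{6}{7}\right)^{2} = \frac{36}{49}$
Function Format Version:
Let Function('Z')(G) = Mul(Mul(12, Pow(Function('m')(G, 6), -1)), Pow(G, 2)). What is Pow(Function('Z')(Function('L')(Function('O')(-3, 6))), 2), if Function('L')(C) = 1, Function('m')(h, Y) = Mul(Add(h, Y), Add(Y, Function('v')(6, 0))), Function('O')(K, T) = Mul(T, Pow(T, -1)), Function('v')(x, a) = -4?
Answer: Rational(36, 49) ≈ 0.73469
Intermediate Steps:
Function('O')(K, T) = 1
Function('m')(h, Y) = Mul(Add(-4, Y), Add(Y, h)) (Function('m')(h, Y) = Mul(Add(h, Y), Add(Y, -4)) = Mul(Add(Y, h), Add(-4, Y)) = Mul(Add(-4, Y), Add(Y, h)))
Function('Z')(G) = Mul(12, Pow(G, 2), Pow(Add(12, Mul(2, G)), -1)) (Function('Z')(G) = Mul(Mul(12, Pow(Add(Pow(6, 2), Mul(-4, 6), Mul(-4, G), Mul(6, G)), -1)), Pow(G, 2)) = Mul(Mul(12, Pow(Add(36, -24, Mul(-4, G), Mul(6, G)), -1)), Pow(G, 2)) = Mul(Mul(12, Pow(Add(12, Mul(2, G)), -1)), Pow(G, 2)) = Mul(12, Pow(G, 2), Pow(Add(12, Mul(2, G)), -1)))
Pow(Function('Z')(Function('L')(Function('O')(-3, 6))), 2) = Pow(Mul(6, Pow(1, 2), Pow(Add(6, 1), -1)), 2) = Pow(Mul(6, 1, Pow(7, -1)), 2) = Pow(Mul(6, 1, Rational(1, 7)), 2) = Pow(Rational(6, 7), 2) = Rational(36, 49)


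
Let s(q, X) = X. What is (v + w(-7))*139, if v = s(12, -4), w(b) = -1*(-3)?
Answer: -139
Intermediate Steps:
w(b) = 3
v = -4
(v + w(-7))*139 = (-4 + 3)*139 = -1*139 = -139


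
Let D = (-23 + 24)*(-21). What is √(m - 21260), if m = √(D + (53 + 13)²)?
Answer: √(-21260 + 17*√15) ≈ 145.58*I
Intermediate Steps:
D = -21 (D = 1*(-21) = -21)
m = 17*√15 (m = √(-21 + (53 + 13)²) = √(-21 + 66²) = √(-21 + 4356) = √4335 = 17*√15 ≈ 65.841)
√(m - 21260) = √(17*√15 - 21260) = √(-21260 + 17*√15)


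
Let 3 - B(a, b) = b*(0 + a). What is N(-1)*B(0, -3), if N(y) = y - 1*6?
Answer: -21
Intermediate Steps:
B(a, b) = 3 - a*b (B(a, b) = 3 - b*(0 + a) = 3 - b*a = 3 - a*b)
N(y) = -6 + y (N(y) = y - 6 = -6 + y)
N(-1)*B(0, -3) = (-6 - 1)*(3 - 1*0*(-3)) = -7*(3 + 0) = -7*3 = -21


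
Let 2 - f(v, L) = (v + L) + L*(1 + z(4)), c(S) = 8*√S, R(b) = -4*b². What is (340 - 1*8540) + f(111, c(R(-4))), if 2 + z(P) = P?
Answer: -8309 - 256*I ≈ -8309.0 - 256.0*I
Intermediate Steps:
z(P) = -2 + P
f(v, L) = 2 - v - 4*L (f(v, L) = 2 - ((v + L) + L*(1 + (-2 + 4))) = 2 - ((L + v) + L*(1 + 2)) = 2 - ((L + v) + L*3) = 2 - ((L + v) + 3*L) = 2 - (v + 4*L) = 2 + (-v - 4*L) = 2 - v - 4*L)
(340 - 1*8540) + f(111, c(R(-4))) = (340 - 1*8540) + (2 - 1*111 - 32*√(-4*(-4)²)) = (340 - 8540) + (2 - 111 - 32*√(-4*16)) = -8200 + (2 - 111 - 32*√(-64)) = -8200 + (2 - 111 - 32*8*I) = -8200 + (2 - 111 - 256*I) = -8200 + (-109 - 256*I) = -8309 - 256*I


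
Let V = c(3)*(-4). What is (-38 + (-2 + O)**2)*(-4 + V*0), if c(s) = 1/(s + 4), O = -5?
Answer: -44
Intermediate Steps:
c(s) = 1/(4 + s)
V = -4/7 (V = -4/(4 + 3) = -4/7 ≈ -0.57143)
(-38 + (-2 + O)**2)*(-4 + V*0) = (-38 + (-2 - 5)**2)*(-4 - 4/7*0) = (-38 + (-7)**2)*(-4 + 0) = (-38 + 49)*(-4) = 11*(-4) = -44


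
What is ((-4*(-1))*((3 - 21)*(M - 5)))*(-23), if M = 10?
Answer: 8280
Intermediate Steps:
((-4*(-1))*((3 - 21)*(M - 5)))*(-23) = ((-4*(-1))*((3 - 21)*(10 - 5)))*(-23) = (4*(-18*5))*(-23) = (4*(-90))*(-23) = -360*(-23) = 8280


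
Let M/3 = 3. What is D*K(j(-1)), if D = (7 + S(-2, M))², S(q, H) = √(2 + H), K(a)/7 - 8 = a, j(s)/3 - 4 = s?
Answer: 7140 + 1666*√11 ≈ 12666.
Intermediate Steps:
M = 9 (M = 3*3 = 9)
j(s) = 12 + 3*s
K(a) = 56 + 7*a
D = (7 + √11)² (D = (7 + √(2 + 9))² = (7 + √11)² ≈ 106.43)
D*K(j(-1)) = (7 + √11)²*(56 + 7*(12 + 3*(-1))) = (7 + √11)²*(56 + 7*(12 - 3)) = (7 + √11)²*(56 + 7*9) = (7 + √11)²*(56 + 63) = (7 + √11)²*119 = 119*(7 + √11)²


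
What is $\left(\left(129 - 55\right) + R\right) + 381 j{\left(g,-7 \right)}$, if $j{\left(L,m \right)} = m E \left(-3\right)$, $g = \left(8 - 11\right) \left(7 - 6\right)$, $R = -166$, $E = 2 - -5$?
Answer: $55915$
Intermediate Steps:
$E = 7$ ($E = 2 + 5 = 7$)
$g = -3$ ($g = \left(-3\right) 1 = -3$)
$j{\left(L,m \right)} = - 21 m$ ($j{\left(L,m \right)} = m 7 \left(-3\right) = 7 m \left(-3\right) = - 21 m$)
$\left(\left(129 - 55\right) + R\right) + 381 j{\left(g,-7 \right)} = \left(\left(129 - 55\right) - 166\right) + 381 \left(\left(-21\right) \left(-7\right)\right) = \left(74 - 166\right) + 381 \cdot 147 = -92 + 56007 = 55915$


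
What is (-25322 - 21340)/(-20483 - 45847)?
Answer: 707/1005 ≈ 0.70348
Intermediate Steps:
(-25322 - 21340)/(-20483 - 45847) = -46662/(-66330) = -46662*(-1/66330) = 707/1005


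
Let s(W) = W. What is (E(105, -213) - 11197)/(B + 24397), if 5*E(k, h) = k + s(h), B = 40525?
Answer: -56093/324610 ≈ -0.17280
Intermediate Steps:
E(k, h) = h/5 + k/5 (E(k, h) = (k + h)/5 = (h + k)/5 = h/5 + k/5)
(E(105, -213) - 11197)/(B + 24397) = (((⅕)*(-213) + (⅕)*105) - 11197)/(40525 + 24397) = ((-213/5 + 21) - 11197)/64922 = (-108/5 - 11197)*(1/64922) = -56093/5*1/64922 = -56093/324610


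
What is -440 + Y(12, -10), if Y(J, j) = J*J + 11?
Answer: -285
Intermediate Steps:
Y(J, j) = 11 + J² (Y(J, j) = J² + 11 = 11 + J²)
-440 + Y(12, -10) = -440 + (11 + 12²) = -440 + (11 + 144) = -440 + 155 = -285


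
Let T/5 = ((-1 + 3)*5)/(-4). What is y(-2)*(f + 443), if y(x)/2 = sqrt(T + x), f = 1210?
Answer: 1653*I*sqrt(58) ≈ 12589.0*I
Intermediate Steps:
T = -25/2 (T = 5*(((-1 + 3)*5)/(-4)) = 5*((2*5)*(-1/4)) = 5*(10*(-1/4)) = 5*(-5/2) = -25/2 ≈ -12.500)
y(x) = 2*sqrt(-25/2 + x)
y(-2)*(f + 443) = sqrt(-50 + 4*(-2))*(1210 + 443) = sqrt(-50 - 8)*1653 = sqrt(-58)*1653 = (I*sqrt(58))*1653 = 1653*I*sqrt(58)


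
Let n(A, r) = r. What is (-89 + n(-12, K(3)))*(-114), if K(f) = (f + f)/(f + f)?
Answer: 10032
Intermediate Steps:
K(f) = 1 (K(f) = (2*f)/((2*f)) = (2*f)*(1/(2*f)) = 1)
(-89 + n(-12, K(3)))*(-114) = (-89 + 1)*(-114) = -88*(-114) = 10032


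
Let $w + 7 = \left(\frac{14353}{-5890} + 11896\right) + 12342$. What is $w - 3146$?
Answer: $\frac{4005687}{190} \approx 21083.0$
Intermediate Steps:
$w = \frac{4603427}{190}$ ($w = -7 + \left(\left(\frac{14353}{-5890} + 11896\right) + 12342\right) = -7 + \left(\left(14353 \left(- \frac{1}{5890}\right) + 11896\right) + 12342\right) = -7 + \left(\left(- \frac{463}{190} + 11896\right) + 12342\right) = -7 + \left(\frac{2259777}{190} + 12342\right) = -7 + \frac{4604757}{190} = \frac{4603427}{190} \approx 24229.0$)
$w - 3146 = \frac{4603427}{190} - 3146 = \frac{4005687}{190}$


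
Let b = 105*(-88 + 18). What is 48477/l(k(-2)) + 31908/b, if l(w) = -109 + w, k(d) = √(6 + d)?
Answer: -59953351/131075 ≈ -457.40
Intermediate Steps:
b = -7350 (b = 105*(-70) = -7350)
48477/l(k(-2)) + 31908/b = 48477/(-109 + √(6 - 2)) + 31908/(-7350) = 48477/(-109 + √4) + 31908*(-1/7350) = 48477/(-109 + 2) - 5318/1225 = 48477/(-107) - 5318/1225 = 48477*(-1/107) - 5318/1225 = -48477/107 - 5318/1225 = -59953351/131075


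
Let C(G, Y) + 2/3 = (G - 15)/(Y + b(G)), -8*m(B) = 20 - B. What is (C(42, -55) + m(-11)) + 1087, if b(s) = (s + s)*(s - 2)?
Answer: 85861243/79320 ≈ 1082.5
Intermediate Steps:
m(B) = -5/2 + B/8 (m(B) = -(20 - B)/8 = -5/2 + B/8)
b(s) = 2*s*(-2 + s) (b(s) = (2*s)*(-2 + s) = 2*s*(-2 + s))
C(G, Y) = -⅔ + (-15 + G)/(Y + 2*G*(-2 + G)) (C(G, Y) = -⅔ + (G - 15)/(Y + 2*G*(-2 + G)) = -⅔ + (-15 + G)/(Y + 2*G*(-2 + G)))
(C(42, -55) + m(-11)) + 1087 = ((-45 - 2*(-55) + 3*42 - 4*42*(-2 + 42))/(3*(-55 + 2*42*(-2 + 42))) + (-5/2 + (⅛)*(-11))) + 1087 = ((-45 + 110 + 126 - 4*42*40)/(3*(-55 + 2*42*40)) + (-5/2 - 11/8)) + 1087 = ((-45 + 110 + 126 - 6720)/(3*(-55 + 3360)) - 31/8) + 1087 = ((⅓)*(-6529)/3305 - 31/8) + 1087 = ((⅓)*(1/3305)*(-6529) - 31/8) + 1087 = (-6529/9915 - 31/8) + 1087 = -359597/79320 + 1087 = 85861243/79320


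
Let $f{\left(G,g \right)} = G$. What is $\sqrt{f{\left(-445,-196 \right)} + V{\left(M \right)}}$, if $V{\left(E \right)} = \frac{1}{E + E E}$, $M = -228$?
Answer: $\frac{i \sqrt{298003530441}}{25878} \approx 21.095 i$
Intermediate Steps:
$V{\left(E \right)} = \frac{1}{E + E^{2}}$
$\sqrt{f{\left(-445,-196 \right)} + V{\left(M \right)}} = \sqrt{-445 + \frac{1}{\left(-228\right) \left(1 - 228\right)}} = \sqrt{-445 - \frac{1}{228 \left(-227\right)}} = \sqrt{-445 - - \frac{1}{51756}} = \sqrt{-445 + \frac{1}{51756}} = \sqrt{- \frac{23031419}{51756}} = \frac{i \sqrt{298003530441}}{25878}$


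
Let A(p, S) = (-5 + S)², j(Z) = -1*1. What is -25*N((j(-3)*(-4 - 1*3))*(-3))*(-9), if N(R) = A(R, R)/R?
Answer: -50700/7 ≈ -7242.9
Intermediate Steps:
j(Z) = -1
N(R) = (-5 + R)²/R
-25*N((j(-3)*(-4 - 1*3))*(-3))*(-9) = -25*(-5 - (-4 - 1*3)*(-3))²/(-(-4 - 1*3)*(-3))*(-9) = -25*(-5 - (-4 - 3)*(-3))²/(-(-4 - 3)*(-3))*(-9) = -25*(-5 - 1*(-7)*(-3))²/(-1*(-7)*(-3))*(-9) = -25*(-5 + 7*(-3))²/(7*(-3))*(-9) = -25*(-5 - 21)²/(-21)*(-9) = -(-25)*(-26)²/21*(-9) = -(-25)*676/21*(-9) = -25*(-676/21)*(-9) = (16900/21)*(-9) = -50700/7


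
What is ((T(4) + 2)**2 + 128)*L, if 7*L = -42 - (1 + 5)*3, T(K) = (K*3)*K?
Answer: -157680/7 ≈ -22526.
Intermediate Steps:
T(K) = 3*K**2 (T(K) = (3*K)*K = 3*K**2)
L = -60/7 (L = (-42 - (1 + 5)*3)/7 = (-42 - 6*3)/7 = (-42 - 1*18)/7 = (-42 - 18)/7 = (1/7)*(-60) = -60/7 ≈ -8.5714)
((T(4) + 2)**2 + 128)*L = ((3*4**2 + 2)**2 + 128)*(-60/7) = ((3*16 + 2)**2 + 128)*(-60/7) = ((48 + 2)**2 + 128)*(-60/7) = (50**2 + 128)*(-60/7) = (2500 + 128)*(-60/7) = 2628*(-60/7) = -157680/7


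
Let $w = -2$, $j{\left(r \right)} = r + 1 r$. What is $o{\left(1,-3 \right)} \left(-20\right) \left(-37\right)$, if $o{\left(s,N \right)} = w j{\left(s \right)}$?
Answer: $-2960$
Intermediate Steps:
$j{\left(r \right)} = 2 r$ ($j{\left(r \right)} = r + r = 2 r$)
$o{\left(s,N \right)} = - 4 s$ ($o{\left(s,N \right)} = - 2 \cdot 2 s = - 4 s$)
$o{\left(1,-3 \right)} \left(-20\right) \left(-37\right) = \left(-4\right) 1 \left(-20\right) \left(-37\right) = \left(-4\right) \left(-20\right) \left(-37\right) = 80 \left(-37\right) = -2960$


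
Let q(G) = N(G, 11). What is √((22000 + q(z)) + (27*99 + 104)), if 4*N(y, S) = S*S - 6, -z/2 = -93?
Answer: √99223/2 ≈ 157.50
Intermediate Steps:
z = 186 (z = -2*(-93) = 186)
N(y, S) = -3/2 + S²/4 (N(y, S) = (S*S - 6)/4 = (S² - 6)/4 = (-6 + S²)/4 = -3/2 + S²/4)
q(G) = 115/4 (q(G) = -3/2 + (¼)*11² = -3/2 + (¼)*121 = -3/2 + 121/4 = 115/4)
√((22000 + q(z)) + (27*99 + 104)) = √((22000 + 115/4) + (27*99 + 104)) = √(88115/4 + (2673 + 104)) = √(88115/4 + 2777) = √(99223/4) = √99223/2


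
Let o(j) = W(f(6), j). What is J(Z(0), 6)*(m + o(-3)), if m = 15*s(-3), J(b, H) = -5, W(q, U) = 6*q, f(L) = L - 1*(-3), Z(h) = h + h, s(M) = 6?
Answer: -720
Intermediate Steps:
Z(h) = 2*h
f(L) = 3 + L (f(L) = L + 3 = 3 + L)
o(j) = 54 (o(j) = 6*(3 + 6) = 6*9 = 54)
m = 90 (m = 15*6 = 90)
J(Z(0), 6)*(m + o(-3)) = -5*(90 + 54) = -5*144 = -720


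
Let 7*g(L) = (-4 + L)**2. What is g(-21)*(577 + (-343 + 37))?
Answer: 169375/7 ≈ 24196.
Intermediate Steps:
g(L) = (-4 + L)**2/7
g(-21)*(577 + (-343 + 37)) = ((-4 - 21)**2/7)*(577 + (-343 + 37)) = ((1/7)*(-25)**2)*(577 - 306) = ((1/7)*625)*271 = (625/7)*271 = 169375/7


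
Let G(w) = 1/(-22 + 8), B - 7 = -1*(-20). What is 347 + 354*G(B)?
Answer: 2252/7 ≈ 321.71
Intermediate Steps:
B = 27 (B = 7 - 1*(-20) = 7 + 20 = 27)
G(w) = -1/14 (G(w) = 1/(-14) = -1/14)
347 + 354*G(B) = 347 + 354*(-1/14) = 347 - 177/7 = 2252/7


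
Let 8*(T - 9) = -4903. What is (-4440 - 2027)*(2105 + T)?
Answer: -77662203/8 ≈ -9.7078e+6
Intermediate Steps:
T = -4831/8 (T = 9 + (⅛)*(-4903) = 9 - 4903/8 = -4831/8 ≈ -603.88)
(-4440 - 2027)*(2105 + T) = (-4440 - 2027)*(2105 - 4831/8) = -6467*12009/8 = -77662203/8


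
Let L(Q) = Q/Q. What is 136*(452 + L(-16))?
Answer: 61608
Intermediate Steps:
L(Q) = 1
136*(452 + L(-16)) = 136*(452 + 1) = 136*453 = 61608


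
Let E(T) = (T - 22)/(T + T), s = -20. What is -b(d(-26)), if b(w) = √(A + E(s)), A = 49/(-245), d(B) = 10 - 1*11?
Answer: -√85/10 ≈ -0.92195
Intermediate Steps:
d(B) = -1 (d(B) = 10 - 11 = -1)
E(T) = (-22 + T)/(2*T) (E(T) = (-22 + T)/((2*T)) = (-22 + T)*(1/(2*T)) = (-22 + T)/(2*T))
A = -⅕ (A = 49*(-1/245) = -⅕ ≈ -0.20000)
b(w) = √85/10 (b(w) = √(-⅕ + (½)*(-22 - 20)/(-20)) = √(-⅕ + (½)*(-1/20)*(-42)) = √(-⅕ + 21/20) = √(17/20) = √85/10)
-b(d(-26)) = -√85/10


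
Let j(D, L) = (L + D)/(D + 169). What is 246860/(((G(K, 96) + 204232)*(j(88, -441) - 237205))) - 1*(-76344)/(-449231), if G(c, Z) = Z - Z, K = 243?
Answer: -237635439403587581/1398276292094659124 ≈ -0.16995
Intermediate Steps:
j(D, L) = (D + L)/(169 + D)
G(c, Z) = 0
246860/(((G(K, 96) + 204232)*(j(88, -441) - 237205))) - 1*(-76344)/(-449231) = 246860/(((0 + 204232)*((88 - 441)/(169 + 88) - 237205))) - 1*(-76344)/(-449231) = 246860/((204232*(-353/257 - 237205))) + 76344*(-1/449231) = 246860/((204232*((1/257)*(-353) - 237205))) - 76344/449231 = 246860/((204232*(-353/257 - 237205))) - 76344/449231 = 246860/((204232*(-60962038/257))) - 76344/449231 = 246860/(-12450398944816/257) - 76344/449231 = 246860*(-257/12450398944816) - 76344/449231 = -15860755/3112599736204 - 76344/449231 = -237635439403587581/1398276292094659124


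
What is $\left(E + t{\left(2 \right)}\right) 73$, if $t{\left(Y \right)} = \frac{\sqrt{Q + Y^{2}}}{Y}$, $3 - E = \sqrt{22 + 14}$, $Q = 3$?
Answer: $-219 + \frac{73 \sqrt{7}}{2} \approx -122.43$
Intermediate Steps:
$E = -3$ ($E = 3 - \sqrt{22 + 14} = 3 - \sqrt{36} = 3 - 6 = -3$)
$t{\left(Y \right)} = \frac{\sqrt{3 + Y^{2}}}{Y}$
$\left(E + t{\left(2 \right)}\right) 73 = \left(-3 + \frac{\sqrt{3 + 2^{2}}}{2}\right) 73 = \left(-3 + \frac{\sqrt{3 + 4}}{2}\right) 73 = \left(-3 + \frac{\sqrt{7}}{2}\right) 73 = -219 + \frac{73 \sqrt{7}}{2}$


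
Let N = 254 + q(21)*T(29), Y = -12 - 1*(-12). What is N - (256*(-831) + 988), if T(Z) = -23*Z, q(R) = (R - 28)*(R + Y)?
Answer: 310051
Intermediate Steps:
Y = 0 (Y = -12 + 12 = 0)
q(R) = R*(-28 + R) (q(R) = (R - 28)*(R + 0) = (-28 + R)*R = R*(-28 + R))
N = 98303 (N = 254 + (21*(-28 + 21))*(-23*29) = 254 + (21*(-7))*(-667) = 254 - 147*(-667) = 254 + 98049 = 98303)
N - (256*(-831) + 988) = 98303 - (256*(-831) + 988) = 98303 - (-212736 + 988) = 98303 - 1*(-211748) = 98303 + 211748 = 310051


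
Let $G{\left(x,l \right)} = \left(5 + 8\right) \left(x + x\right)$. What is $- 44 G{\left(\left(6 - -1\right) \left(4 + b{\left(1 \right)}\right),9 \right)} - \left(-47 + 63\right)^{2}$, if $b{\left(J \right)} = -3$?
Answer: $-8264$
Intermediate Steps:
$G{\left(x,l \right)} = 26 x$ ($G{\left(x,l \right)} = 13 \cdot 2 x = 26 x$)
$- 44 G{\left(\left(6 - -1\right) \left(4 + b{\left(1 \right)}\right),9 \right)} - \left(-47 + 63\right)^{2} = - 44 \cdot 26 \left(6 - -1\right) \left(4 - 3\right) - \left(-47 + 63\right)^{2} = - 44 \cdot 26 \left(6 + 1\right) 1 - 16^{2} = - 44 \cdot 26 \cdot 7 \cdot 1 - 256 = - 44 \cdot 26 \cdot 7 - 256 = \left(-44\right) 182 - 256 = -8008 - 256 = -8264$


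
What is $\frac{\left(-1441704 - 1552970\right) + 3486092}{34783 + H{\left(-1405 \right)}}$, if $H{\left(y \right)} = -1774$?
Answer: $\frac{163806}{11003} \approx 14.887$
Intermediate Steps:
$\frac{\left(-1441704 - 1552970\right) + 3486092}{34783 + H{\left(-1405 \right)}} = \frac{\left(-1441704 - 1552970\right) + 3486092}{34783 - 1774} = \frac{-2994674 + 3486092}{33009} = 491418 \cdot \frac{1}{33009} = \frac{163806}{11003}$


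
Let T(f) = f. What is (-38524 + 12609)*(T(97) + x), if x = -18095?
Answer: 466418170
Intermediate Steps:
(-38524 + 12609)*(T(97) + x) = (-38524 + 12609)*(97 - 18095) = -25915*(-17998) = 466418170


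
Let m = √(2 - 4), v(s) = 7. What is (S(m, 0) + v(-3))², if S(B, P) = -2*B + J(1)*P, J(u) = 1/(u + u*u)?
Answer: 41 - 28*I*√2 ≈ 41.0 - 39.598*I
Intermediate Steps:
J(u) = 1/(u + u²)
m = I*√2 (m = √(-2) = I*√2 ≈ 1.4142*I)
S(B, P) = P/2 - 2*B (S(B, P) = -2*B + (1/(1*(1 + 1)))*P = -2*B + (1/2)*P = -2*B + (1*(½))*P = -2*B + P/2 = P/2 - 2*B)
(S(m, 0) + v(-3))² = (((½)*0 - 2*I*√2) + 7)² = ((0 - 2*I*√2) + 7)² = (-2*I*√2 + 7)² = (7 - 2*I*√2)²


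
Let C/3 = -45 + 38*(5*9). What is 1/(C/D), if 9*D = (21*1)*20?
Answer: 28/2997 ≈ 0.0093427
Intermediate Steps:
D = 140/3 (D = ((21*1)*20)/9 = (21*20)/9 = (⅑)*420 = 140/3 ≈ 46.667)
C = 4995 (C = 3*(-45 + 38*(5*9)) = 3*(-45 + 38*45) = 3*(-45 + 1710) = 3*1665 = 4995)
1/(C/D) = 1/(4995/(140/3)) = 1/(4995*(3/140)) = 1/(2997/28) = 28/2997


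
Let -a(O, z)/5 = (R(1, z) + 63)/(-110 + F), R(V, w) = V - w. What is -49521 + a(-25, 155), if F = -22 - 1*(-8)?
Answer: -6141059/124 ≈ -49525.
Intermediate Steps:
F = -14 (F = -22 + 8 = -14)
a(O, z) = 80/31 - 5*z/124 (a(O, z) = -5*((1 - z) + 63)/(-110 - 14) = -5*(64 - z)/(-124) = -5*(64 - z)*(-1)/124 = -5*(-16/31 + z/124) = 80/31 - 5*z/124)
-49521 + a(-25, 155) = -49521 + (80/31 - 5/124*155) = -49521 + (80/31 - 25/4) = -49521 - 455/124 = -6141059/124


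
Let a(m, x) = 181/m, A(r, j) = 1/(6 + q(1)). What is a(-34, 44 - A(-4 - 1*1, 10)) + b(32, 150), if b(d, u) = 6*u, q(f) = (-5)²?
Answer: 30419/34 ≈ 894.68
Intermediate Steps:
q(f) = 25
A(r, j) = 1/31 (A(r, j) = 1/(6 + 25) = 1/31)
a(-34, 44 - A(-4 - 1*1, 10)) + b(32, 150) = 181/(-34) + 6*150 = 181*(-1/34) + 900 = -181/34 + 900 = 30419/34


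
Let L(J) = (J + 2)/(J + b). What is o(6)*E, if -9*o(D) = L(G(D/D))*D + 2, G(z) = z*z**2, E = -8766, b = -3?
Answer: -6818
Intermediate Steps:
G(z) = z**3
L(J) = (2 + J)/(-3 + J) (L(J) = (J + 2)/(J - 3) = (2 + J)/(-3 + J))
o(D) = -2/9 + D/6 (o(D) = -(((2 + (D/D)**3)/(-3 + (D/D)**3))*D + 2)/9 = -(((2 + 1**3)/(-3 + 1**3))*D + 2)/9 = -(((2 + 1)/(-3 + 1))*D + 2)/9 = -((3/(-2))*D + 2)/9 = -((-1/2*3)*D + 2)/9 = -(-3*D/2 + 2)/9 = -(2 - 3*D/2)/9 = -2/9 + D/6)
o(6)*E = (-2/9 + (1/6)*6)*(-8766) = (-2/9 + 1)*(-8766) = (7/9)*(-8766) = -6818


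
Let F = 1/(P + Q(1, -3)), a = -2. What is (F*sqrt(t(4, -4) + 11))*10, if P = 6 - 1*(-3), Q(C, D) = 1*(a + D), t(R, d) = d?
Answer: 5*sqrt(7)/2 ≈ 6.6144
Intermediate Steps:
Q(C, D) = -2 + D (Q(C, D) = 1*(-2 + D) = -2 + D)
P = 9 (P = 6 + 3 = 9)
F = 1/4 (F = 1/(9 + (-2 - 3)) = 1/(9 - 5) = 1/4 ≈ 0.25000)
(F*sqrt(t(4, -4) + 11))*10 = (sqrt(-4 + 11)/4)*10 = (sqrt(7)/4)*10 = 5*sqrt(7)/2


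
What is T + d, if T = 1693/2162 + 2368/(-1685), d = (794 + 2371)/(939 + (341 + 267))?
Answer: 8023088733/5635674590 ≈ 1.4236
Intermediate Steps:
d = 3165/1547 (d = 3165/(939 + 608) = 3165/1547 ≈ 2.0459)
T = -2266911/3642970 (T = 1693*(1/2162) + 2368*(-1/1685) = 1693/2162 - 2368/1685 = -2266911/3642970 ≈ -0.62227)
T + d = -2266911/3642970 + 3165/1547 = 8023088733/5635674590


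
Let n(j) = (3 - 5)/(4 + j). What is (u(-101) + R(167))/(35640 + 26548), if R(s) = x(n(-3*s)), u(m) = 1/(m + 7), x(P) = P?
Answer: -309/2905298984 ≈ -1.0636e-7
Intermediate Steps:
n(j) = -2/(4 + j)
u(m) = 1/(7 + m)
R(s) = -2/(4 - 3*s)
(u(-101) + R(167))/(35640 + 26548) = (1/(7 - 101) + 2/(-4 + 3*167))/(35640 + 26548) = (1/(-94) + 2/(-4 + 501))/62188 = (-1/94 + 2/497)*(1/62188) = -309/46718*1/62188 = -309/2905298984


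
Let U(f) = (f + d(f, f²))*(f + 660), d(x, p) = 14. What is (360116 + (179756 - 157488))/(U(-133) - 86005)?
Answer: -191192/74359 ≈ -2.5712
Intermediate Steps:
U(f) = (14 + f)*(660 + f) (U(f) = (f + 14)*(f + 660) = (14 + f)*(660 + f))
(360116 + (179756 - 157488))/(U(-133) - 86005) = (360116 + (179756 - 157488))/((9240 + (-133)² + 674*(-133)) - 86005) = (360116 + 22268)/((9240 + 17689 - 89642) - 86005) = 382384/(-62713 - 86005) = 382384/(-148718) = 382384*(-1/148718) = -191192/74359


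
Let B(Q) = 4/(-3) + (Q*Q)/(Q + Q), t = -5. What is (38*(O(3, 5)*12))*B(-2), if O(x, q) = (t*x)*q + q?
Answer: 74480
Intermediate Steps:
O(x, q) = q - 5*q*x (O(x, q) = (-5*x)*q + q = -5*q*x + q = q - 5*q*x)
B(Q) = -4/3 + Q/2 (B(Q) = 4*(-⅓) + Q²/((2*Q)) = -4/3 + Q²*(1/(2*Q)) = -4/3 + Q/2)
(38*(O(3, 5)*12))*B(-2) = (38*((5*(1 - 5*3))*12))*(-4/3 + (½)*(-2)) = (38*((5*(1 - 15))*12))*(-4/3 - 1) = (38*((5*(-14))*12))*(-7/3) = (38*(-70*12))*(-7/3) = (38*(-840))*(-7/3) = -31920*(-7/3) = 74480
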